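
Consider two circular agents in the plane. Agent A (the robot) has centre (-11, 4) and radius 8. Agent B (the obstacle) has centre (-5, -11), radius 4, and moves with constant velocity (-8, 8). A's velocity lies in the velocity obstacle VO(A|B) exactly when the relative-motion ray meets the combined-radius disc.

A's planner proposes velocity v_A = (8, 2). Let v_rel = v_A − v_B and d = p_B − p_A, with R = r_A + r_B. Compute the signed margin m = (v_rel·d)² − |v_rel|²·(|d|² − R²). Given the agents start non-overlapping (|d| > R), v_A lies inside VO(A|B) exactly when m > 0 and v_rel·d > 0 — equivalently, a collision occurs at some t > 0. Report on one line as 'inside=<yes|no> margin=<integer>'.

d = (6, -15),  |d|² = 261;  R = 8+4 = 12,  c = 261−12² = 117
v_rel = (16, -6),  |v_rel|² = 292;  v_rel·d = (16)·(6) + (-6)·(-15) = 186
292·t² − 372·t + 117 = 0  ⇒  m = 186² − 292·117 = 432
m = 432 > 0,  v_rel·d = 186 > 0  ⇒  inside

inside=yes margin=432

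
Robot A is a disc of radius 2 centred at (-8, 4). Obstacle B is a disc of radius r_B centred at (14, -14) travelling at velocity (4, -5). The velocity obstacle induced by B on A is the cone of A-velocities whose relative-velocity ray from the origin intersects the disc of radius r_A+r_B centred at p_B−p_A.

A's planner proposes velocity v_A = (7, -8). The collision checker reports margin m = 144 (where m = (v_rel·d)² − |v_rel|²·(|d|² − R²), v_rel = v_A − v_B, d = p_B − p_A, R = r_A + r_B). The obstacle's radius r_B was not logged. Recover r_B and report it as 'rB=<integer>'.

m = 144
d = (22, -18);  v_rel = (3, -3),  |v_rel|² = 18
v_rel×d = (3)·(-18) − (-3)·(22) = 12
since m = R²·18 − 12²:  R² = (144 + 144) / 18 = 16
R = √16 = 4  ⇒  r_B = 4 − 2 = 2

rB=2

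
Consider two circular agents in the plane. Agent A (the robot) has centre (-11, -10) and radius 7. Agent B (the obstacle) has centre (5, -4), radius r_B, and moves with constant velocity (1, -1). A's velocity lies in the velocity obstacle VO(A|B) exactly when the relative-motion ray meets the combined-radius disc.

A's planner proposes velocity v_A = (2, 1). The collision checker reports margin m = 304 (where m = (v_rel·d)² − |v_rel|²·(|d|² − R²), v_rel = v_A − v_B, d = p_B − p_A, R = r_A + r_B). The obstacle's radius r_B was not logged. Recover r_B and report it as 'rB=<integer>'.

m = 304
d = (16, 6);  v_rel = (1, 2),  |v_rel|² = 5
v_rel×d = (1)·(6) − (2)·(16) = -26
since m = R²·5 − (-26)²:  R² = (676 + 304) / 5 = 196
R = √196 = 14  ⇒  r_B = 14 − 7 = 7

rB=7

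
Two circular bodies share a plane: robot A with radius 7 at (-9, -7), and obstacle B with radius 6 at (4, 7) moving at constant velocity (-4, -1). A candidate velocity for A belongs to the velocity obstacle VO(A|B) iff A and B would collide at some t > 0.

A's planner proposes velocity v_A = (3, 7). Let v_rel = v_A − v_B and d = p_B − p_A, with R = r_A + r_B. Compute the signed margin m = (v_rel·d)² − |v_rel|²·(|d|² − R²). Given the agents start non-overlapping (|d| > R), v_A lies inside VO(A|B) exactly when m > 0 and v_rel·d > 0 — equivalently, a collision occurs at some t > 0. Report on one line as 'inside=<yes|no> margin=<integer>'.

d = (13, 14),  |d|² = 365;  R = 7+6 = 13,  c = 365−13² = 196
v_rel = (7, 8),  |v_rel|² = 113;  v_rel·d = (7)·(13) + (8)·(14) = 203
113·t² − 406·t + 196 = 0  ⇒  m = 203² − 113·196 = 19061
m = 19061 > 0,  v_rel·d = 203 > 0  ⇒  inside

inside=yes margin=19061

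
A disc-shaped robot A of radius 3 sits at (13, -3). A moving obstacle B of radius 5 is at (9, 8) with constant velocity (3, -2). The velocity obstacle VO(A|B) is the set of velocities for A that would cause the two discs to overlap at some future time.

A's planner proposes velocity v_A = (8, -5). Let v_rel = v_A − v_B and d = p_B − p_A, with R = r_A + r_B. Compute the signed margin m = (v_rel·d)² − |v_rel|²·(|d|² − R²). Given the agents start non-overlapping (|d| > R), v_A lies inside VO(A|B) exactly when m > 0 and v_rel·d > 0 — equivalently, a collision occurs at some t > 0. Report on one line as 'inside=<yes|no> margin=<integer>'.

d = (-4, 11),  |d|² = 137;  R = 3+5 = 8,  c = 137−8² = 73
v_rel = (5, -3),  |v_rel|² = 34;  v_rel·d = (5)·(-4) + (-3)·(11) = -53
34·t² + 106·t + 73 = 0  ⇒  m = (-53)² − 34·73 = 327
m = 327 > 0,  v_rel·d = -53 < 0  ⇒  outside

inside=no margin=327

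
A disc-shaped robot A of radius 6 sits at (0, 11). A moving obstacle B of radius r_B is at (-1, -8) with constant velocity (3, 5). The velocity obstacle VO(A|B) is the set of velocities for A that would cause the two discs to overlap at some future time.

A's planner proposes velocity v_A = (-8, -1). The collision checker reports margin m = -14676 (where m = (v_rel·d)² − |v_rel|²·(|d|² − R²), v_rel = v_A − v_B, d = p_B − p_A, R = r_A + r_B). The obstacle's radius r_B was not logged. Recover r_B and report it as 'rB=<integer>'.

m = -14676
d = (-1, -19);  v_rel = (-11, -6),  |v_rel|² = 157
v_rel×d = (-11)·(-19) − (-6)·(-1) = 203
since m = R²·157 − 203²:  R² = (41209 + -14676) / 157 = 169
R = √169 = 13  ⇒  r_B = 13 − 6 = 7

rB=7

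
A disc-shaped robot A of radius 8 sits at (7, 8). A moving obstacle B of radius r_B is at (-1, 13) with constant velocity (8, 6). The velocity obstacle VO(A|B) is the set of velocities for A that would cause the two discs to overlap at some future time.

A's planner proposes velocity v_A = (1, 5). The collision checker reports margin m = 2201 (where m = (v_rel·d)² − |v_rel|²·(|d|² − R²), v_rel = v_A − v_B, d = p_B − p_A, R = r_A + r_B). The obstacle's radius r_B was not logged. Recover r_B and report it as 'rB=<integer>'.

m = 2201
d = (-8, 5);  v_rel = (-7, -1),  |v_rel|² = 50
v_rel×d = (-7)·(5) − (-1)·(-8) = -43
since m = R²·50 − (-43)²:  R² = (1849 + 2201) / 50 = 81
R = √81 = 9  ⇒  r_B = 9 − 8 = 1

rB=1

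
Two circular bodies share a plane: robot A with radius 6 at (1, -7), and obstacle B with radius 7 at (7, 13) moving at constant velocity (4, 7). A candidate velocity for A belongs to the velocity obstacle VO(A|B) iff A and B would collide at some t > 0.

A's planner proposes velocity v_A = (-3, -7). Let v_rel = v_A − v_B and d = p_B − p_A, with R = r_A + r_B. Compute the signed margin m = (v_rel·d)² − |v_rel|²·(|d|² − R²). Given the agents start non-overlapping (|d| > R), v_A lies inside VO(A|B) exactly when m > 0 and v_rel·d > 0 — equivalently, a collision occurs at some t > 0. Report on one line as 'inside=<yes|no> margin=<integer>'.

d = (6, 20),  |d|² = 436;  R = 6+7 = 13,  c = 436−13² = 267
v_rel = (-7, -14),  |v_rel|² = 245;  v_rel·d = (-7)·(6) + (-14)·(20) = -322
245·t² + 644·t + 267 = 0  ⇒  m = (-322)² − 245·267 = 38269
m = 38269 > 0,  v_rel·d = -322 < 0  ⇒  outside

inside=no margin=38269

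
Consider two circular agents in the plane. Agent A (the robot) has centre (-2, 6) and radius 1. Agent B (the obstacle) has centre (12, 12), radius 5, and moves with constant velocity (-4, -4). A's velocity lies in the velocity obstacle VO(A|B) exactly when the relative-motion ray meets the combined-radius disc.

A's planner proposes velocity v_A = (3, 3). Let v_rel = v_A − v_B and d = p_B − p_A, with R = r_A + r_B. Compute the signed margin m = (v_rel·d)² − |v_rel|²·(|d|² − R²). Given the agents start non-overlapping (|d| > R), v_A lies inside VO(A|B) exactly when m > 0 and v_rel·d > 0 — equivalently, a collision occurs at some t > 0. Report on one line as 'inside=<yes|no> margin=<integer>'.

d = (14, 6),  |d|² = 232;  R = 1+5 = 6,  c = 232−6² = 196
v_rel = (7, 7),  |v_rel|² = 98;  v_rel·d = (7)·(14) + (7)·(6) = 140
98·t² − 280·t + 196 = 0  ⇒  m = 140² − 98·196 = 392
m = 392 > 0,  v_rel·d = 140 > 0  ⇒  inside

inside=yes margin=392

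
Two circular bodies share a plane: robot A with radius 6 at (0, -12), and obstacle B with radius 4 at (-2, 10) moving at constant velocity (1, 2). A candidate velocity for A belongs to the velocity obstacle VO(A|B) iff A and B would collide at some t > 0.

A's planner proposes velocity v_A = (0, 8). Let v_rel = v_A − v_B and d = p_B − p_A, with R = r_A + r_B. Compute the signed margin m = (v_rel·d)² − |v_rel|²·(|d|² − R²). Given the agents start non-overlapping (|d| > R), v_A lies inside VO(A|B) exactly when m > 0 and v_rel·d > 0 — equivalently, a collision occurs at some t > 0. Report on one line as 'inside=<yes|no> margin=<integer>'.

d = (-2, 22),  |d|² = 488;  R = 6+4 = 10,  c = 488−10² = 388
v_rel = (-1, 6),  |v_rel|² = 37;  v_rel·d = (-1)·(-2) + (6)·(22) = 134
37·t² − 268·t + 388 = 0  ⇒  m = 134² − 37·388 = 3600
m = 3600 > 0,  v_rel·d = 134 > 0  ⇒  inside

inside=yes margin=3600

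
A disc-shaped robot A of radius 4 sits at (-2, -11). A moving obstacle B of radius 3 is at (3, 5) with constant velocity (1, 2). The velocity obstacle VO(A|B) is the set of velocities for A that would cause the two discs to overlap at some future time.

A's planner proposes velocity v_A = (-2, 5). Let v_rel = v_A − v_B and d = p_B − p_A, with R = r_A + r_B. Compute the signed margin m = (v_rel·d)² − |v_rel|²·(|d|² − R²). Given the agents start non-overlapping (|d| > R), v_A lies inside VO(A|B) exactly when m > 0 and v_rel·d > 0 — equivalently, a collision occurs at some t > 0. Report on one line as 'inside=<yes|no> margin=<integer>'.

d = (5, 16),  |d|² = 281;  R = 4+3 = 7,  c = 281−7² = 232
v_rel = (-3, 3),  |v_rel|² = 18;  v_rel·d = (-3)·(5) + (3)·(16) = 33
18·t² − 66·t + 232 = 0  ⇒  m = 33² − 18·232 = -3087
m = -3087 < 0,  v_rel·d = 33 > 0  ⇒  outside

inside=no margin=-3087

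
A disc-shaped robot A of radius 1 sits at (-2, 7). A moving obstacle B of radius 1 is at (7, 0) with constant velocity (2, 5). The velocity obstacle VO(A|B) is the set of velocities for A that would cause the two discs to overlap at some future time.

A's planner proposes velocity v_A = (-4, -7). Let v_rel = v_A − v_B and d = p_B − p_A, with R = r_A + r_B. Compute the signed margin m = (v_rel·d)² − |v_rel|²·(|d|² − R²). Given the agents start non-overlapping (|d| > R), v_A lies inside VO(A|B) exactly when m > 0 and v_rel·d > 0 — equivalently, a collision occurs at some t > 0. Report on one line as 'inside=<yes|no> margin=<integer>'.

d = (9, -7),  |d|² = 130;  R = 1+1 = 2,  c = 130−2² = 126
v_rel = (-6, -12),  |v_rel|² = 180;  v_rel·d = (-6)·(9) + (-12)·(-7) = 30
180·t² − 60·t + 126 = 0  ⇒  m = 30² − 180·126 = -21780
m = -21780 < 0,  v_rel·d = 30 > 0  ⇒  outside

inside=no margin=-21780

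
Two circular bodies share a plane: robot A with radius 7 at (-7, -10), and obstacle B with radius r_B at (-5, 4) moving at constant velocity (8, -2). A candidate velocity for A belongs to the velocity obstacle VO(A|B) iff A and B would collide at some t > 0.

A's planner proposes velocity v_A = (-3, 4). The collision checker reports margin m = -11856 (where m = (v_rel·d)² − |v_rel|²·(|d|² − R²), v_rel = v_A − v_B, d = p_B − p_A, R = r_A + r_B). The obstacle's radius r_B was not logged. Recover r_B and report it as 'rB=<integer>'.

m = -11856
d = (2, 14);  v_rel = (-11, 6),  |v_rel|² = 157
v_rel×d = (-11)·(14) − (6)·(2) = -166
since m = R²·157 − (-166)²:  R² = (27556 + -11856) / 157 = 100
R = √100 = 10  ⇒  r_B = 10 − 7 = 3

rB=3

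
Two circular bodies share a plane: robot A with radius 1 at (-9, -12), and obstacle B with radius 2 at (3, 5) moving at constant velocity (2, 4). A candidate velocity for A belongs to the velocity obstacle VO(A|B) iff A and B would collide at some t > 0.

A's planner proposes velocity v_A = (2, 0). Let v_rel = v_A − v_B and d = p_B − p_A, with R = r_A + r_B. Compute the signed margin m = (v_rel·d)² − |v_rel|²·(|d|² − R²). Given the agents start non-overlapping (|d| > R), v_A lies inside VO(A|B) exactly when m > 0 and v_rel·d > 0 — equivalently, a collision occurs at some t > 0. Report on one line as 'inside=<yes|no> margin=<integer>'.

d = (12, 17),  |d|² = 433;  R = 1+2 = 3,  c = 433−3² = 424
v_rel = (0, -4),  |v_rel|² = 16;  v_rel·d = (0)·(12) + (-4)·(17) = -68
16·t² + 136·t + 424 = 0  ⇒  m = (-68)² − 16·424 = -2160
m = -2160 < 0,  v_rel·d = -68 < 0  ⇒  outside

inside=no margin=-2160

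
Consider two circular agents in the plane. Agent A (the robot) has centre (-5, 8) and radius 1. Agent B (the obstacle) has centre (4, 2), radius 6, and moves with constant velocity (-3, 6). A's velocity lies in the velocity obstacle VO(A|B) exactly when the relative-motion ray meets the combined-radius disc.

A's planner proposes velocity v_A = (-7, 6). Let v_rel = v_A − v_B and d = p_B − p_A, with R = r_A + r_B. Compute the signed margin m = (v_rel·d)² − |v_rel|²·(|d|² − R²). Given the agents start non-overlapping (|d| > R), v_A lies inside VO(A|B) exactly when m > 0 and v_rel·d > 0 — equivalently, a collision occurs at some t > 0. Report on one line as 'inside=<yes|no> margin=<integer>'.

d = (9, -6),  |d|² = 117;  R = 1+6 = 7,  c = 117−7² = 68
v_rel = (-4, 0),  |v_rel|² = 16;  v_rel·d = (-4)·(9) + (0)·(-6) = -36
16·t² + 72·t + 68 = 0  ⇒  m = (-36)² − 16·68 = 208
m = 208 > 0,  v_rel·d = -36 < 0  ⇒  outside

inside=no margin=208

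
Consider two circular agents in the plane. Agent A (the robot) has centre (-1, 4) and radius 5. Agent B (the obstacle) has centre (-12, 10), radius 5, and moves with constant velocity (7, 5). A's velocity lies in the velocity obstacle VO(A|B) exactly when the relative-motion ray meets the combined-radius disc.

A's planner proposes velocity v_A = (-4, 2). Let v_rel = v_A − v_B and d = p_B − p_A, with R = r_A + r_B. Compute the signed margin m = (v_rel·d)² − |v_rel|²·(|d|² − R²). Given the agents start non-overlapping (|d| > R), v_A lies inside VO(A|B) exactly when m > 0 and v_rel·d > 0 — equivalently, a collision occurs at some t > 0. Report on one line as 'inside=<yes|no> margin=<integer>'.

d = (-11, 6),  |d|² = 157;  R = 5+5 = 10,  c = 157−10² = 57
v_rel = (-11, -3),  |v_rel|² = 130;  v_rel·d = (-11)·(-11) + (-3)·(6) = 103
130·t² − 206·t + 57 = 0  ⇒  m = 103² − 130·57 = 3199
m = 3199 > 0,  v_rel·d = 103 > 0  ⇒  inside

inside=yes margin=3199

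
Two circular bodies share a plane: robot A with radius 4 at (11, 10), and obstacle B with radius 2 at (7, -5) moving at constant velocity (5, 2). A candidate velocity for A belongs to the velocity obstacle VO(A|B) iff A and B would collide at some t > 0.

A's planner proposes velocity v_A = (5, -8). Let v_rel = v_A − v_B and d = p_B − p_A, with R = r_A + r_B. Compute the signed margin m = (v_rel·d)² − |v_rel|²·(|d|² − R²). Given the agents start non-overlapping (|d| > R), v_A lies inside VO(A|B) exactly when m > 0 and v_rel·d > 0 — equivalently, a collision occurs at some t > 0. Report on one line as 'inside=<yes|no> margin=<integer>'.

d = (-4, -15),  |d|² = 241;  R = 4+2 = 6,  c = 241−6² = 205
v_rel = (0, -10),  |v_rel|² = 100;  v_rel·d = (0)·(-4) + (-10)·(-15) = 150
100·t² − 300·t + 205 = 0  ⇒  m = 150² − 100·205 = 2000
m = 2000 > 0,  v_rel·d = 150 > 0  ⇒  inside

inside=yes margin=2000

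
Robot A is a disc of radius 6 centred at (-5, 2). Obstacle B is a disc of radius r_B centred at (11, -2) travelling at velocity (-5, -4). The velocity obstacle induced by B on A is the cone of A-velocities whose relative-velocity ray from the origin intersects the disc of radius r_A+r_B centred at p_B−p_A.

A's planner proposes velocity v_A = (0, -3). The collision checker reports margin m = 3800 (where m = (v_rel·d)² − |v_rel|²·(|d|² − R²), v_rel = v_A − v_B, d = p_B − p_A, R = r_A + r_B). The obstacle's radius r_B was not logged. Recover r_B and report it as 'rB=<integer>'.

m = 3800
d = (16, -4);  v_rel = (5, 1),  |v_rel|² = 26
v_rel×d = (5)·(-4) − (1)·(16) = -36
since m = R²·26 − (-36)²:  R² = (1296 + 3800) / 26 = 196
R = √196 = 14  ⇒  r_B = 14 − 6 = 8

rB=8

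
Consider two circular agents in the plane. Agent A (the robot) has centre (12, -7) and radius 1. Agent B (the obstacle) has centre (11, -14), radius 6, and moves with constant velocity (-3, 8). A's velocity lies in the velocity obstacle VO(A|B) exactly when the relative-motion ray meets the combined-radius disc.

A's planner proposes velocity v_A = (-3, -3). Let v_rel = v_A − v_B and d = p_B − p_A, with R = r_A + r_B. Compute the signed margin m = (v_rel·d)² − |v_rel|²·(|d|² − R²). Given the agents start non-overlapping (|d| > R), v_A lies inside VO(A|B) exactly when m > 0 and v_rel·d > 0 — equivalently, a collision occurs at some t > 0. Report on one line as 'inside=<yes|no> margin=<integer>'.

d = (-1, -7),  |d|² = 50;  R = 1+6 = 7,  c = 50−7² = 1
v_rel = (0, -11),  |v_rel|² = 121;  v_rel·d = (0)·(-1) + (-11)·(-7) = 77
121·t² − 154·t + 1 = 0  ⇒  m = 77² − 121·1 = 5808
m = 5808 > 0,  v_rel·d = 77 > 0  ⇒  inside

inside=yes margin=5808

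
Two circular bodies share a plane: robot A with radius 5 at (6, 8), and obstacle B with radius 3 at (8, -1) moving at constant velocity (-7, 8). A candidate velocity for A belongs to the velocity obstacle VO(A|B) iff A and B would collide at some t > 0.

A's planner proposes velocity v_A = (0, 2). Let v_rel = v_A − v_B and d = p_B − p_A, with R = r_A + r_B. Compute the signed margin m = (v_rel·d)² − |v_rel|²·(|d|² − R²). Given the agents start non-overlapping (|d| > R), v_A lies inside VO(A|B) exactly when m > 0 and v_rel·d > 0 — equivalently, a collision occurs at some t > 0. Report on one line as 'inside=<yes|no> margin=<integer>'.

d = (2, -9),  |d|² = 85;  R = 5+3 = 8,  c = 85−8² = 21
v_rel = (7, -6),  |v_rel|² = 85;  v_rel·d = (7)·(2) + (-6)·(-9) = 68
85·t² − 136·t + 21 = 0  ⇒  m = 68² − 85·21 = 2839
m = 2839 > 0,  v_rel·d = 68 > 0  ⇒  inside

inside=yes margin=2839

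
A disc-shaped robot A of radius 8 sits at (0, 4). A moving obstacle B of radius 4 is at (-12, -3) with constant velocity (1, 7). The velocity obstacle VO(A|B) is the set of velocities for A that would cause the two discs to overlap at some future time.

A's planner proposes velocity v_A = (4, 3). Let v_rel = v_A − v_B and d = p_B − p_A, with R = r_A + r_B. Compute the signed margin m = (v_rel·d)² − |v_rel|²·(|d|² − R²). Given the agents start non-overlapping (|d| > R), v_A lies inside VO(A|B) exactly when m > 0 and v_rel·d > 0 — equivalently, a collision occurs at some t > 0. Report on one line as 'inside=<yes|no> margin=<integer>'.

d = (-12, -7),  |d|² = 193;  R = 8+4 = 12,  c = 193−12² = 49
v_rel = (3, -4),  |v_rel|² = 25;  v_rel·d = (3)·(-12) + (-4)·(-7) = -8
25·t² + 16·t + 49 = 0  ⇒  m = (-8)² − 25·49 = -1161
m = -1161 < 0,  v_rel·d = -8 < 0  ⇒  outside

inside=no margin=-1161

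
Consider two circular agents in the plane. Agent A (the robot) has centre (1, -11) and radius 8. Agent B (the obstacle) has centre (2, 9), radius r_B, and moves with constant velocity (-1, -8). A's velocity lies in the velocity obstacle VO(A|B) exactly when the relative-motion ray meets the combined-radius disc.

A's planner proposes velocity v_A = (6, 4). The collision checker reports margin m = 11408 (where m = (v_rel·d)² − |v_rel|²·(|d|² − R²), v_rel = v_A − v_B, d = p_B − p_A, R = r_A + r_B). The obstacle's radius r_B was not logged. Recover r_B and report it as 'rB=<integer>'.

m = 11408
d = (1, 20);  v_rel = (7, 12),  |v_rel|² = 193
v_rel×d = (7)·(20) − (12)·(1) = 128
since m = R²·193 − 128²:  R² = (16384 + 11408) / 193 = 144
R = √144 = 12  ⇒  r_B = 12 − 8 = 4

rB=4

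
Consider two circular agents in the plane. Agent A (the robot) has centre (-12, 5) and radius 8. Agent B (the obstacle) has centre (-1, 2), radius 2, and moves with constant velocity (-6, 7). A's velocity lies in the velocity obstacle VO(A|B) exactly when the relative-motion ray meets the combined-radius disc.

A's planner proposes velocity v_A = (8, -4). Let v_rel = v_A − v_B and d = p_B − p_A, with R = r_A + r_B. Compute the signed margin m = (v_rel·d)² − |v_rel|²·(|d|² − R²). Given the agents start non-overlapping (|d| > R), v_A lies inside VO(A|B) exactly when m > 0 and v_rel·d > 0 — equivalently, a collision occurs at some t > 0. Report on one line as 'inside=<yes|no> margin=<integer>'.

d = (11, -3),  |d|² = 130;  R = 8+2 = 10,  c = 130−10² = 30
v_rel = (14, -11),  |v_rel|² = 317;  v_rel·d = (14)·(11) + (-11)·(-3) = 187
317·t² − 374·t + 30 = 0  ⇒  m = 187² − 317·30 = 25459
m = 25459 > 0,  v_rel·d = 187 > 0  ⇒  inside

inside=yes margin=25459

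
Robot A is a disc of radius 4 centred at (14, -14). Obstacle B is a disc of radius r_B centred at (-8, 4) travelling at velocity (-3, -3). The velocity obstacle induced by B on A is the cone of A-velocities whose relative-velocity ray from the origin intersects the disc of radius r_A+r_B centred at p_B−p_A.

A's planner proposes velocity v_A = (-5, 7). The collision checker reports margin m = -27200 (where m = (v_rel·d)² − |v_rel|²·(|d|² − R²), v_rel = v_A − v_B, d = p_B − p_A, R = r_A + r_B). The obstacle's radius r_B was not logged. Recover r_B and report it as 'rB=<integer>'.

m = -27200
d = (-22, 18);  v_rel = (-2, 10),  |v_rel|² = 104
v_rel×d = (-2)·(18) − (10)·(-22) = 184
since m = R²·104 − 184²:  R² = (33856 + -27200) / 104 = 64
R = √64 = 8  ⇒  r_B = 8 − 4 = 4

rB=4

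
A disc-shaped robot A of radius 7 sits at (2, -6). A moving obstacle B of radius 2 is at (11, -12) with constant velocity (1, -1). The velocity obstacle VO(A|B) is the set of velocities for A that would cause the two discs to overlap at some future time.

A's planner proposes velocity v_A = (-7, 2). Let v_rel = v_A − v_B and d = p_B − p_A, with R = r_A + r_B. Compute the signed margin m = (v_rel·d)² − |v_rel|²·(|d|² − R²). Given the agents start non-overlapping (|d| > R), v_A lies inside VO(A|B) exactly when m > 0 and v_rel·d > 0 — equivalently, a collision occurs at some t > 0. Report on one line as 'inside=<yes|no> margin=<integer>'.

d = (9, -6),  |d|² = 117;  R = 7+2 = 9,  c = 117−9² = 36
v_rel = (-8, 3),  |v_rel|² = 73;  v_rel·d = (-8)·(9) + (3)·(-6) = -90
73·t² + 180·t + 36 = 0  ⇒  m = (-90)² − 73·36 = 5472
m = 5472 > 0,  v_rel·d = -90 < 0  ⇒  outside

inside=no margin=5472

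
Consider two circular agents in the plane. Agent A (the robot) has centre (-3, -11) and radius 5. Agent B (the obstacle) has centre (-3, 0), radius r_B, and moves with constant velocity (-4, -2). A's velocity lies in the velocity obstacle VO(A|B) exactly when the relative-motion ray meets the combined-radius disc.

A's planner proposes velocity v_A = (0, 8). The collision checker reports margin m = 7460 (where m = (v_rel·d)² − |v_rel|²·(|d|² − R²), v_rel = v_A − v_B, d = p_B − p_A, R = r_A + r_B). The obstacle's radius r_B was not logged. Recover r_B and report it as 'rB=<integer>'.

m = 7460
d = (0, 11);  v_rel = (4, 10),  |v_rel|² = 116
v_rel×d = (4)·(11) − (10)·(0) = 44
since m = R²·116 − 44²:  R² = (1936 + 7460) / 116 = 81
R = √81 = 9  ⇒  r_B = 9 − 5 = 4

rB=4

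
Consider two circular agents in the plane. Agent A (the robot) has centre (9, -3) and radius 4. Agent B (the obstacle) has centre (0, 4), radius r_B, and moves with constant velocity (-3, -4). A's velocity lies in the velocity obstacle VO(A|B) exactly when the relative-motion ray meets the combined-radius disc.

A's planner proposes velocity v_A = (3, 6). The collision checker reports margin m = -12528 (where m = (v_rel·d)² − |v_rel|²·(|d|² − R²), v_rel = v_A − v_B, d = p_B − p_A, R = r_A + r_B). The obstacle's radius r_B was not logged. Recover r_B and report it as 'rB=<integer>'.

m = -12528
d = (-9, 7);  v_rel = (6, 10),  |v_rel|² = 136
v_rel×d = (6)·(7) − (10)·(-9) = 132
since m = R²·136 − 132²:  R² = (17424 + -12528) / 136 = 36
R = √36 = 6  ⇒  r_B = 6 − 4 = 2

rB=2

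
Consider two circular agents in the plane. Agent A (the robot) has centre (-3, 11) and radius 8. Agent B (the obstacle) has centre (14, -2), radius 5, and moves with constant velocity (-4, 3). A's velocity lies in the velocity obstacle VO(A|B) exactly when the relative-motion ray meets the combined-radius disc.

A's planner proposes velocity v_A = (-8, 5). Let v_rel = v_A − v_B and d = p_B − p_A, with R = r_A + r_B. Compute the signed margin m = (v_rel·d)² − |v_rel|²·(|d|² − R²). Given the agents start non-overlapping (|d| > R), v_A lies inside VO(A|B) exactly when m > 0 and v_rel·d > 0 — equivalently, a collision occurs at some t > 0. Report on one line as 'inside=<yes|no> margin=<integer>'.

d = (17, -13),  |d|² = 458;  R = 8+5 = 13,  c = 458−13² = 289
v_rel = (-4, 2),  |v_rel|² = 20;  v_rel·d = (-4)·(17) + (2)·(-13) = -94
20·t² + 188·t + 289 = 0  ⇒  m = (-94)² − 20·289 = 3056
m = 3056 > 0,  v_rel·d = -94 < 0  ⇒  outside

inside=no margin=3056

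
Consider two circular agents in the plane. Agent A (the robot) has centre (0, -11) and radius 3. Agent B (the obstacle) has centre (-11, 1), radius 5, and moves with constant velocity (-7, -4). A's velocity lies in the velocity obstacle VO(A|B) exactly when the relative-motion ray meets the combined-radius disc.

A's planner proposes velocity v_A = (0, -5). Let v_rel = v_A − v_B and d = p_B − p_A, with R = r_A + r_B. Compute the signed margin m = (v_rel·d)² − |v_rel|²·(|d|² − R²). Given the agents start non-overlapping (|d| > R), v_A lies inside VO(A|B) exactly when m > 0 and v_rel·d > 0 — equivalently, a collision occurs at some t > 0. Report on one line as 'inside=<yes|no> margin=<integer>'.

d = (-11, 12),  |d|² = 265;  R = 3+5 = 8,  c = 265−8² = 201
v_rel = (7, -1),  |v_rel|² = 50;  v_rel·d = (7)·(-11) + (-1)·(12) = -89
50·t² + 178·t + 201 = 0  ⇒  m = (-89)² − 50·201 = -2129
m = -2129 < 0,  v_rel·d = -89 < 0  ⇒  outside

inside=no margin=-2129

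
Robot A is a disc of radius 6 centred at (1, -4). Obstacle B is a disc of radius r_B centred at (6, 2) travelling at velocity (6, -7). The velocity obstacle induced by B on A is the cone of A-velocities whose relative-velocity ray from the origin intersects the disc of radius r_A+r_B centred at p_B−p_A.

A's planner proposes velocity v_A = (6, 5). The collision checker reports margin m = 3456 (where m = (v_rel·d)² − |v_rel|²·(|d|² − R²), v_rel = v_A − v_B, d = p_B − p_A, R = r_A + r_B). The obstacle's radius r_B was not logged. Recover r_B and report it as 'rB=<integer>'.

m = 3456
d = (5, 6);  v_rel = (0, 12),  |v_rel|² = 144
v_rel×d = (0)·(6) − (12)·(5) = -60
since m = R²·144 − (-60)²:  R² = (3600 + 3456) / 144 = 49
R = √49 = 7  ⇒  r_B = 7 − 6 = 1

rB=1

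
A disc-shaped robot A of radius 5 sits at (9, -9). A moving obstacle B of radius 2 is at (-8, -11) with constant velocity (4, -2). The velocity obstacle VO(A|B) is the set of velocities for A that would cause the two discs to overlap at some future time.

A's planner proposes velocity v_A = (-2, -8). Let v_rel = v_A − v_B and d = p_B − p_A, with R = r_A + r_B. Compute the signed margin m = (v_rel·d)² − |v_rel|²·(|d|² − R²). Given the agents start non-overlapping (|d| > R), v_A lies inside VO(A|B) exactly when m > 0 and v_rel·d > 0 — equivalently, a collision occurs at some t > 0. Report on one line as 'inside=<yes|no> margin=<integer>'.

d = (-17, -2),  |d|² = 293;  R = 5+2 = 7,  c = 293−7² = 244
v_rel = (-6, -6),  |v_rel|² = 72;  v_rel·d = (-6)·(-17) + (-6)·(-2) = 114
72·t² − 228·t + 244 = 0  ⇒  m = 114² − 72·244 = -4572
m = -4572 < 0,  v_rel·d = 114 > 0  ⇒  outside

inside=no margin=-4572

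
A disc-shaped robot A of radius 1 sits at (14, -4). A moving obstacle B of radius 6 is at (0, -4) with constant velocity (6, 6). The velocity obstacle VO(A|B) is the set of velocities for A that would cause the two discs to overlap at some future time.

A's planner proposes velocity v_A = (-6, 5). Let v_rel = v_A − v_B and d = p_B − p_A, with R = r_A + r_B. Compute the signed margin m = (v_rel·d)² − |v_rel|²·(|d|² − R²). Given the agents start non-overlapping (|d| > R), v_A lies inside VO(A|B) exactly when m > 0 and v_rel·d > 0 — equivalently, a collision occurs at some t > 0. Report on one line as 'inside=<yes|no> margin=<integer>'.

d = (-14, 0),  |d|² = 196;  R = 1+6 = 7,  c = 196−7² = 147
v_rel = (-12, -1),  |v_rel|² = 145;  v_rel·d = (-12)·(-14) + (-1)·(0) = 168
145·t² − 336·t + 147 = 0  ⇒  m = 168² − 145·147 = 6909
m = 6909 > 0,  v_rel·d = 168 > 0  ⇒  inside

inside=yes margin=6909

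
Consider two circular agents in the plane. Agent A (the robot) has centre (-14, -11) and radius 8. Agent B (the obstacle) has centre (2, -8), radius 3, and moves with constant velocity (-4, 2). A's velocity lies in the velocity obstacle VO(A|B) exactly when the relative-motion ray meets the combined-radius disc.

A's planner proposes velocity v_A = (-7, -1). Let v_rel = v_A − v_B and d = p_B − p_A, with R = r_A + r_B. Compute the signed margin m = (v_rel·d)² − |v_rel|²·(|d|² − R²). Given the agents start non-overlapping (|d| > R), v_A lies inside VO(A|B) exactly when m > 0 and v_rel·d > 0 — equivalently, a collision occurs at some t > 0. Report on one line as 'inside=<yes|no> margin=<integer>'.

d = (16, 3),  |d|² = 265;  R = 8+3 = 11,  c = 265−11² = 144
v_rel = (-3, -3),  |v_rel|² = 18;  v_rel·d = (-3)·(16) + (-3)·(3) = -57
18·t² + 114·t + 144 = 0  ⇒  m = (-57)² − 18·144 = 657
m = 657 > 0,  v_rel·d = -57 < 0  ⇒  outside

inside=no margin=657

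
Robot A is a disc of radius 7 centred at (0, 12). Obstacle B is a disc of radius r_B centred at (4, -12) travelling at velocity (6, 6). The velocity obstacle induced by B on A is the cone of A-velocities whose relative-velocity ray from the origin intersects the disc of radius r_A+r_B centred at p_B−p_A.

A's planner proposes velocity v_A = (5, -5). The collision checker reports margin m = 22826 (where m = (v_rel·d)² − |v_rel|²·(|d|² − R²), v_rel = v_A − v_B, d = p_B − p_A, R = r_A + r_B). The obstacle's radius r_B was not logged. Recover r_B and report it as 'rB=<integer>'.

m = 22826
d = (4, -24);  v_rel = (-1, -11),  |v_rel|² = 122
v_rel×d = (-1)·(-24) − (-11)·(4) = 68
since m = R²·122 − 68²:  R² = (4624 + 22826) / 122 = 225
R = √225 = 15  ⇒  r_B = 15 − 7 = 8

rB=8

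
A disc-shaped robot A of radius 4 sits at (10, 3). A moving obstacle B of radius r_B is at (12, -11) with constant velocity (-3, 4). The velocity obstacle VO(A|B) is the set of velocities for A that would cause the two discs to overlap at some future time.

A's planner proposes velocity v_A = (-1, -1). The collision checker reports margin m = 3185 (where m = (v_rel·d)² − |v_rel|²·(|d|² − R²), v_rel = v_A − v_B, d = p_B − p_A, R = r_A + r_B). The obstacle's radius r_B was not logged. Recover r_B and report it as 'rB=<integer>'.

m = 3185
d = (2, -14);  v_rel = (2, -5),  |v_rel|² = 29
v_rel×d = (2)·(-14) − (-5)·(2) = -18
since m = R²·29 − (-18)²:  R² = (324 + 3185) / 29 = 121
R = √121 = 11  ⇒  r_B = 11 − 4 = 7

rB=7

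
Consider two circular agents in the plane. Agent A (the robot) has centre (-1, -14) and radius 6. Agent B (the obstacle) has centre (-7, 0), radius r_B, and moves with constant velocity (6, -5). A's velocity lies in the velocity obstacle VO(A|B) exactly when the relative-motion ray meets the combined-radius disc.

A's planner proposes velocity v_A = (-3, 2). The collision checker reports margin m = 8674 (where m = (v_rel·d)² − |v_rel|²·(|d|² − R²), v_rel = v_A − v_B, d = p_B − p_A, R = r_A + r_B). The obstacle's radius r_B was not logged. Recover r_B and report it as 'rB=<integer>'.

m = 8674
d = (-6, 14);  v_rel = (-9, 7),  |v_rel|² = 130
v_rel×d = (-9)·(14) − (7)·(-6) = -84
since m = R²·130 − (-84)²:  R² = (7056 + 8674) / 130 = 121
R = √121 = 11  ⇒  r_B = 11 − 6 = 5

rB=5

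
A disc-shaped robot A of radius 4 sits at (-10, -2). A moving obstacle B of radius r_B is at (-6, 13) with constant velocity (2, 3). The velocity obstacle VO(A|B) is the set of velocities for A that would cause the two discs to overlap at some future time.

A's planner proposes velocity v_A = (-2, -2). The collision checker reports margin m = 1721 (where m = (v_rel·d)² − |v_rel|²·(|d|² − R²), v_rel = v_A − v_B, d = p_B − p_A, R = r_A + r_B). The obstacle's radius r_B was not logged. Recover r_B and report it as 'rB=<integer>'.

m = 1721
d = (4, 15);  v_rel = (-4, -5),  |v_rel|² = 41
v_rel×d = (-4)·(15) − (-5)·(4) = -40
since m = R²·41 − (-40)²:  R² = (1600 + 1721) / 41 = 81
R = √81 = 9  ⇒  r_B = 9 − 4 = 5

rB=5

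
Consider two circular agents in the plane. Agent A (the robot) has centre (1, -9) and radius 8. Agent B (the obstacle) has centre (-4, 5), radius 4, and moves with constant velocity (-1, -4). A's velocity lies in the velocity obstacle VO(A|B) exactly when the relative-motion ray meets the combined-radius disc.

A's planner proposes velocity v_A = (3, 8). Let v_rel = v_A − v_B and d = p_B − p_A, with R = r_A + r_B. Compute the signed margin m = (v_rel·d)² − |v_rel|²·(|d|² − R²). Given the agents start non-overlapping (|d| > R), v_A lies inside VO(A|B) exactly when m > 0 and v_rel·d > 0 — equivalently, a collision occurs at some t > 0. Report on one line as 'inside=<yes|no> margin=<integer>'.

d = (-5, 14),  |d|² = 221;  R = 8+4 = 12,  c = 221−12² = 77
v_rel = (4, 12),  |v_rel|² = 160;  v_rel·d = (4)·(-5) + (12)·(14) = 148
160·t² − 296·t + 77 = 0  ⇒  m = 148² − 160·77 = 9584
m = 9584 > 0,  v_rel·d = 148 > 0  ⇒  inside

inside=yes margin=9584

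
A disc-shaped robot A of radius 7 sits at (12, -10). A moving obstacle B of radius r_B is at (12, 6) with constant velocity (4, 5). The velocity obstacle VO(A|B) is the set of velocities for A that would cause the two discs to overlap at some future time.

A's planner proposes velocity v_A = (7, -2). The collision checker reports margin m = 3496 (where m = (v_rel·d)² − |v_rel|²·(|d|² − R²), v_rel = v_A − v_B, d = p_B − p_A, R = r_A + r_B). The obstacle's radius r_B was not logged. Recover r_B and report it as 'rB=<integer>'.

m = 3496
d = (0, 16);  v_rel = (3, -7),  |v_rel|² = 58
v_rel×d = (3)·(16) − (-7)·(0) = 48
since m = R²·58 − 48²:  R² = (2304 + 3496) / 58 = 100
R = √100 = 10  ⇒  r_B = 10 − 7 = 3

rB=3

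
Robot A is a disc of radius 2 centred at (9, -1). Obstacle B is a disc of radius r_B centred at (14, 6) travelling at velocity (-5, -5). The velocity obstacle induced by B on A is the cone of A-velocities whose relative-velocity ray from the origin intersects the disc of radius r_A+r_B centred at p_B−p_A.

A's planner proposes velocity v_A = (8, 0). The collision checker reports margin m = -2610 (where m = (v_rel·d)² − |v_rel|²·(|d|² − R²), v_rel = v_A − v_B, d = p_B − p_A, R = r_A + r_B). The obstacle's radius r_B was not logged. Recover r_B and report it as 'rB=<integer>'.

m = -2610
d = (5, 7);  v_rel = (13, 5),  |v_rel|² = 194
v_rel×d = (13)·(7) − (5)·(5) = 66
since m = R²·194 − 66²:  R² = (4356 + -2610) / 194 = 9
R = √9 = 3  ⇒  r_B = 3 − 2 = 1

rB=1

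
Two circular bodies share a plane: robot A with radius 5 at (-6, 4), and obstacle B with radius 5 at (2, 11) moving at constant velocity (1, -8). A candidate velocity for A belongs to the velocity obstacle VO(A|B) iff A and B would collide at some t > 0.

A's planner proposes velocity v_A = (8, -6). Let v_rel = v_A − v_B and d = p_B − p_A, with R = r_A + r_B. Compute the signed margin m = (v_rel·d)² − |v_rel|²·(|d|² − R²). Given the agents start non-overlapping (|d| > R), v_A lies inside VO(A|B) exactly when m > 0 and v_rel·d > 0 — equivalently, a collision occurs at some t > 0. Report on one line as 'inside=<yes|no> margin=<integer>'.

d = (8, 7),  |d|² = 113;  R = 5+5 = 10,  c = 113−10² = 13
v_rel = (7, 2),  |v_rel|² = 53;  v_rel·d = (7)·(8) + (2)·(7) = 70
53·t² − 140·t + 13 = 0  ⇒  m = 70² − 53·13 = 4211
m = 4211 > 0,  v_rel·d = 70 > 0  ⇒  inside

inside=yes margin=4211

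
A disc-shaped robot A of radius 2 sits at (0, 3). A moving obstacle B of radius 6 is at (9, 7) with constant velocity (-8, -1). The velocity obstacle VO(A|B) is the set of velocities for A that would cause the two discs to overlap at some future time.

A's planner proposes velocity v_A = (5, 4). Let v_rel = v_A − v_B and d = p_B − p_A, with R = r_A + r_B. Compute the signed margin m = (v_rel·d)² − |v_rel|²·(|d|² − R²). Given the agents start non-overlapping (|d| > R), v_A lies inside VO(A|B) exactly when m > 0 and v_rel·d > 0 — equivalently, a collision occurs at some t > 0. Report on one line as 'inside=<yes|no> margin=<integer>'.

d = (9, 4),  |d|² = 97;  R = 2+6 = 8,  c = 97−8² = 33
v_rel = (13, 5),  |v_rel|² = 194;  v_rel·d = (13)·(9) + (5)·(4) = 137
194·t² − 274·t + 33 = 0  ⇒  m = 137² − 194·33 = 12367
m = 12367 > 0,  v_rel·d = 137 > 0  ⇒  inside

inside=yes margin=12367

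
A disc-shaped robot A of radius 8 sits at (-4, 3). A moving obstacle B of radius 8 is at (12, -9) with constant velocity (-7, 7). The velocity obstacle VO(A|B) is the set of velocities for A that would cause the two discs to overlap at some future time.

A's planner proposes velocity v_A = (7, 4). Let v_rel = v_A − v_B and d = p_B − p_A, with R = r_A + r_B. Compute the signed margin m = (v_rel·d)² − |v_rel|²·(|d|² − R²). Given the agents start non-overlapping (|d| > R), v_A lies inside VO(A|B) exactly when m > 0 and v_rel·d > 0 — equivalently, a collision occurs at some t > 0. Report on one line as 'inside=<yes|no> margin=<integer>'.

d = (16, -12),  |d|² = 400;  R = 8+8 = 16,  c = 400−16² = 144
v_rel = (14, -3),  |v_rel|² = 205;  v_rel·d = (14)·(16) + (-3)·(-12) = 260
205·t² − 520·t + 144 = 0  ⇒  m = 260² − 205·144 = 38080
m = 38080 > 0,  v_rel·d = 260 > 0  ⇒  inside

inside=yes margin=38080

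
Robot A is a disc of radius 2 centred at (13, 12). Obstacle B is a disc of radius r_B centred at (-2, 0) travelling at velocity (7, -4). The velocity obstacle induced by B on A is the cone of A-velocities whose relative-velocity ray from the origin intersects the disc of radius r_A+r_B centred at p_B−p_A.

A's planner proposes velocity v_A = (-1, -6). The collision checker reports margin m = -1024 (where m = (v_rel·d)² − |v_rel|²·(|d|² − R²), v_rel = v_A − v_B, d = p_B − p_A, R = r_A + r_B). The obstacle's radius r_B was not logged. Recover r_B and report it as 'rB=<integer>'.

m = -1024
d = (-15, -12);  v_rel = (-8, -2),  |v_rel|² = 68
v_rel×d = (-8)·(-12) − (-2)·(-15) = 66
since m = R²·68 − 66²:  R² = (4356 + -1024) / 68 = 49
R = √49 = 7  ⇒  r_B = 7 − 2 = 5

rB=5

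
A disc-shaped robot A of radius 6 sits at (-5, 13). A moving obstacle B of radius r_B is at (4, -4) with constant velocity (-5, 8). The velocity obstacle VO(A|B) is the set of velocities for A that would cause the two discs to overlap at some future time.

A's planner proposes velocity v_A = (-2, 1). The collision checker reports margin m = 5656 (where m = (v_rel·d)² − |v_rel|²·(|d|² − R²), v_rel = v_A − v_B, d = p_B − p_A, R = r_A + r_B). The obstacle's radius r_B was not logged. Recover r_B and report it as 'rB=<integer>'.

m = 5656
d = (9, -17);  v_rel = (3, -7),  |v_rel|² = 58
v_rel×d = (3)·(-17) − (-7)·(9) = 12
since m = R²·58 − 12²:  R² = (144 + 5656) / 58 = 100
R = √100 = 10  ⇒  r_B = 10 − 6 = 4

rB=4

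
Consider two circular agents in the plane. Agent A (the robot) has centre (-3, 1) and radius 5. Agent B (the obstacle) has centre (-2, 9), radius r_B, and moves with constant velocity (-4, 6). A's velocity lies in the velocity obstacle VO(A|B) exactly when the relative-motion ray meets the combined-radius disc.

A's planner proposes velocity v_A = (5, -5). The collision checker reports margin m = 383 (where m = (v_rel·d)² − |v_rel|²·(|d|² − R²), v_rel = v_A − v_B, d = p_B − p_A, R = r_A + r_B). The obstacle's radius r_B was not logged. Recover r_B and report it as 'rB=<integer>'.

m = 383
d = (1, 8);  v_rel = (9, -11),  |v_rel|² = 202
v_rel×d = (9)·(8) − (-11)·(1) = 83
since m = R²·202 − 83²:  R² = (6889 + 383) / 202 = 36
R = √36 = 6  ⇒  r_B = 6 − 5 = 1

rB=1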